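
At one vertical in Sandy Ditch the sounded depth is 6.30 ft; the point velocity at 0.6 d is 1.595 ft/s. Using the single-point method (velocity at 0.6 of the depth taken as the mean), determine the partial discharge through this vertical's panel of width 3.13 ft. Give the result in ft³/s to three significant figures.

31.5 ft³/s

v̄ = v₀.₆ = 1.595 ft/s
q = v̄ × d × w = 1.595 × 6.30 × 3.13 = 31.45 ft³/s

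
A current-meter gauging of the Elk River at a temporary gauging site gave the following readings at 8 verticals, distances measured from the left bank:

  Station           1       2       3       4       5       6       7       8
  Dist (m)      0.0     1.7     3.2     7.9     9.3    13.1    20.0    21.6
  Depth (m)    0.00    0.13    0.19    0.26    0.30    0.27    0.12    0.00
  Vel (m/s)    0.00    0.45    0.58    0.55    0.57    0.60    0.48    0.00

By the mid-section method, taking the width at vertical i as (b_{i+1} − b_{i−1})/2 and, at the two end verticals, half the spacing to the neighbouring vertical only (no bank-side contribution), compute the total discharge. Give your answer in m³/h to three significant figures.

8740 m³/h

w_2 = (3.2 − 0.0)/2 = 1.6 m; q_2 = 0.45 × 0.13 × 1.6 = 0.09360 m³/s
w_3 = (7.9 − 1.7)/2 = 3.1 m; q_3 = 0.58 × 0.19 × 3.1 = 0.3416 m³/s
w_4 = (9.3 − 3.2)/2 = 3.05 m; q_4 = 0.55 × 0.26 × 3.05 = 0.4362 m³/s
w_5 = (13.1 − 7.9)/2 = 2.6 m; q_5 = 0.57 × 0.30 × 2.6 = 0.4446 m³/s
w_6 = (20.0 − 9.3)/2 = 5.35 m; q_6 = 0.60 × 0.27 × 5.35 = 0.8667 m³/s
w_7 = (21.6 − 13.1)/2 = 4.25 m; q_7 = 0.48 × 0.12 × 4.25 = 0.2448 m³/s
Stations 1, 8 contribute zero (depth or velocity is 0).
Q = Σ qᵢ = 2.427 m³/s
= 2.427 × 3600 = 8739 m³/h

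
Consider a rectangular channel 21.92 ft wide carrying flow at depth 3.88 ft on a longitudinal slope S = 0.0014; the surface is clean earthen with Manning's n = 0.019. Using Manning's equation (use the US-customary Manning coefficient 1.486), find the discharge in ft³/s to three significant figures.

502 ft³/s

A = b·y = 21.92 × 3.88 = 85.05 ft²
P = b + 2y = 21.92 + 2×3.88 = 29.68 ft
R = A/P = 85.05/29.68 = 2.866 ft
Q = (1.486/n)·A·R^(2/3)·S^(1/2) = (1.486/0.019) × 85.05 × 2.866^(2/3) × 0.0014^(1/2) = 502.1 ft³/s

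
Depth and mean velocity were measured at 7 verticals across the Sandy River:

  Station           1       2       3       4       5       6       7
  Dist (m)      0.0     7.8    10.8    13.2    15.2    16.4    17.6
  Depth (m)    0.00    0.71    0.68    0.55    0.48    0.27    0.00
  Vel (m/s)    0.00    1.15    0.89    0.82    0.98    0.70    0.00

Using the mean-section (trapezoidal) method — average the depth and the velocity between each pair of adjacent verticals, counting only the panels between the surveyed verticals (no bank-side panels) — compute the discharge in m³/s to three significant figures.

6.34 m³/s

Panel 1-2: Δb = 7.8 m, d̄ = (0.00+0.71)/2 = 0.355, v̄ = (0.00+1.15)/2 = 0.575 → q = 7.8×0.355×0.575 = 1.592 m³/s
Panel 2-3: Δb = 3 m, d̄ = (0.71+0.68)/2 = 0.695, v̄ = (1.15+0.89)/2 = 1.02 → q = 3×0.695×1.02 = 2.127 m³/s
Panel 3-4: Δb = 2.4 m, d̄ = (0.68+0.55)/2 = 0.615, v̄ = (0.89+0.82)/2 = 0.855 → q = 2.4×0.615×0.855 = 1.262 m³/s
Panel 4-5: Δb = 2 m, d̄ = (0.55+0.48)/2 = 0.515, v̄ = (0.82+0.98)/2 = 0.9 → q = 2×0.515×0.9 = 0.9270 m³/s
Panel 5-6: Δb = 1.2 m, d̄ = (0.48+0.27)/2 = 0.375, v̄ = (0.98+0.70)/2 = 0.84 → q = 1.2×0.375×0.84 = 0.3780 m³/s
Panel 6-7: Δb = 1.2 m, d̄ = (0.27+0.00)/2 = 0.135, v̄ = (0.70+0.00)/2 = 0.35 → q = 1.2×0.135×0.35 = 0.05670 m³/s
Q = Σ q = 6.343 m³/s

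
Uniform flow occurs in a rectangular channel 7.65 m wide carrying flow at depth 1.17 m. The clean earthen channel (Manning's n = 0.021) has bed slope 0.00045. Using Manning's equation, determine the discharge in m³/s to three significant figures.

8.40 m³/s

A = b·y = 7.65 × 1.17 = 8.951 m²
P = b + 2y = 7.65 + 2×1.17 = 9.990 m
R = A/P = 8.951/9.990 = 0.8959 m
Q = (1/n)·A·R^(2/3)·S^(1/2) = (1/0.021) × 8.951 × 0.8959^(2/3) × 0.00045^(1/2) = 8.403 m³/s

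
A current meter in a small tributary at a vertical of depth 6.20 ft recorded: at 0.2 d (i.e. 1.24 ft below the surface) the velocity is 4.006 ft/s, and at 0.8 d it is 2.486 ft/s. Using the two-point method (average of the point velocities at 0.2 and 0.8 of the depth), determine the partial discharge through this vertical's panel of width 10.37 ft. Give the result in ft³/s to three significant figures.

209 ft³/s

v̄ = (4.006 + 2.486) / 2 = 3.246 ft/s
q = v̄ × d × w = 3.246 × 6.20 × 10.37 = 208.7 ft³/s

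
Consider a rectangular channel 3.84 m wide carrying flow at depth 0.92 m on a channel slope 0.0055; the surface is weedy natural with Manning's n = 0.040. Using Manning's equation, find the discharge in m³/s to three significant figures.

4.77 m³/s

A = b·y = 3.84 × 0.92 = 3.533 m²
P = b + 2y = 3.84 + 2×0.92 = 5.680 m
R = A/P = 3.533/5.680 = 0.6220 m
Q = (1/n)·A·R^(2/3)·S^(1/2) = (1/0.040) × 3.533 × 0.6220^(2/3) × 0.0055^(1/2) = 4.773 m³/s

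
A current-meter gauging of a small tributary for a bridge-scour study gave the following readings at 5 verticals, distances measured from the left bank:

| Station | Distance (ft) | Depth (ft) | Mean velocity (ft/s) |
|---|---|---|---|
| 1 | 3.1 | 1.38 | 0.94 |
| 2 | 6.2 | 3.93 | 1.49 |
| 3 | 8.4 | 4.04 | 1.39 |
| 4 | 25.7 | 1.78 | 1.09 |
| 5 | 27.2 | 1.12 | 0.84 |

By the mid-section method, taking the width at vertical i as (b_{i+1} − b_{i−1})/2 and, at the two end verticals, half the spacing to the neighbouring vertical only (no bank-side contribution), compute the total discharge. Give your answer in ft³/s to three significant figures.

91.2 ft³/s

w_1 = (6.2 − 3.1)/2 = 1.55 ft; q_1 = 0.94 × 1.38 × 1.55 = 2.011 ft³/s
w_2 = (8.4 − 3.1)/2 = 2.65 ft; q_2 = 1.49 × 3.93 × 2.65 = 15.52 ft³/s
w_3 = (25.7 − 6.2)/2 = 9.75 ft; q_3 = 1.39 × 4.04 × 9.75 = 54.75 ft³/s
w_4 = (27.2 − 8.4)/2 = 9.4 ft; q_4 = 1.09 × 1.78 × 9.4 = 18.24 ft³/s
w_5 = (27.2 − 25.7)/2 = 0.75 ft; q_5 = 0.84 × 1.12 × 0.75 = 0.7056 ft³/s
Q = Σ qᵢ = 91.22 ft³/s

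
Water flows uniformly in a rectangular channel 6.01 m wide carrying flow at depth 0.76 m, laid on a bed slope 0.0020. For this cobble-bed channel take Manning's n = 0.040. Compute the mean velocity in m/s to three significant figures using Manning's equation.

0.801 m/s

A = b·y = 6.01 × 0.76 = 4.568 m²
P = b + 2y = 6.01 + 2×0.76 = 7.530 m
R = A/P = 4.568/7.530 = 0.6066 m
Q = (1/n)·A·R^(2/3)·S^(1/2) = (1/0.040) × 4.568 × 0.6066^(2/3) × 0.0020^(1/2) = 3.659 m³/s
V = Q/A = 3.659/4.568 = 0.8012 m/s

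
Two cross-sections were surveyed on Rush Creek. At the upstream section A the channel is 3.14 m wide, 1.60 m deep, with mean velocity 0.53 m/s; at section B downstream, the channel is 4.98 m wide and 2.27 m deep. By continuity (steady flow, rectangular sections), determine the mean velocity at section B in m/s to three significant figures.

0.236 m/s

Q = A₁V₁ = (3.14×1.60) × 0.53 = 2.663 m³/s
A₂ = 4.98 × 2.27 = 11.30 m²
V₂ = Q/A₂ = 2.663/11.30 = 0.2355 m/s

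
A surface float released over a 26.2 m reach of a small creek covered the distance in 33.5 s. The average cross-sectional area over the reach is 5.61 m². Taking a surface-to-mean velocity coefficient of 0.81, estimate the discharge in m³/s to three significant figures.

3.55 m³/s

v_surface = L / t̄ = 26.2 / 33.5 = 0.7821 m/s
v_mean = 0.81 × 0.7821 = 0.6335 m/s
Q = A × v_mean = 5.61 × 0.6335 = 3.554 m³/s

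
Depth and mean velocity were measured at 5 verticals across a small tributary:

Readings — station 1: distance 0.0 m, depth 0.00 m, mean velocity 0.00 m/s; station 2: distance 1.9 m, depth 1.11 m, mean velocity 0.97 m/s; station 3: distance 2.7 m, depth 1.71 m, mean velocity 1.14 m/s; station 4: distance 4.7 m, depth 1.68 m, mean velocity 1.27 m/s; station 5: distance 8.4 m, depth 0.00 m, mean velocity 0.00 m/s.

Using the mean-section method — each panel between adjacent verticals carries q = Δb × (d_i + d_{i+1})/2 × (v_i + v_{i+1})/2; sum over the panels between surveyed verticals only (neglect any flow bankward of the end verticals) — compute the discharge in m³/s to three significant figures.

7.76 m³/s

Panel 1-2: Δb = 1.9 m, d̄ = (0.00+1.11)/2 = 0.555, v̄ = (0.00+0.97)/2 = 0.485 → q = 1.9×0.555×0.485 = 0.5114 m³/s
Panel 2-3: Δb = 0.8 m, d̄ = (1.11+1.71)/2 = 1.41, v̄ = (0.97+1.14)/2 = 1.055 → q = 0.8×1.41×1.055 = 1.190 m³/s
Panel 3-4: Δb = 2 m, d̄ = (1.71+1.68)/2 = 1.695, v̄ = (1.14+1.27)/2 = 1.205 → q = 2×1.695×1.205 = 4.085 m³/s
Panel 4-5: Δb = 3.7 m, d̄ = (1.68+0.00)/2 = 0.84, v̄ = (1.27+0.00)/2 = 0.635 → q = 3.7×0.84×0.635 = 1.974 m³/s
Q = Σ q = 7.760 m³/s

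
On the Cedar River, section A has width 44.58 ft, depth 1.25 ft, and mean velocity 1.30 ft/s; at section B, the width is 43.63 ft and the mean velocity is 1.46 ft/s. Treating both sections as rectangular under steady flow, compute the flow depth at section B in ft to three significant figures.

1.14 ft

Q = A₁V₁ = (44.58×1.25) × 1.30 = 72.44 ft³/s
d₂ = Q/(b₂ V₂) = 72.44/(43.63×1.46) = 1.137 ft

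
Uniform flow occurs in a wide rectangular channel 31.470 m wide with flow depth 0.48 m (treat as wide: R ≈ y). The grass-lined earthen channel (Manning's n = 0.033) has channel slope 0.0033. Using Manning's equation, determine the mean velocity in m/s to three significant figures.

A = b·y = 31.470 × 0.48 = 15.11 m²
Wide channel: R ≈ y = 0.48 m
Q = (1/n)·A·R^(2/3)·S^(1/2) = (1/0.033) × 15.11 × 0.4800^(2/3) × 0.0033^(1/2) = 16.12 m³/s
V = Q/A = 16.12/15.11 = 1.067 m/s

1.07 m/s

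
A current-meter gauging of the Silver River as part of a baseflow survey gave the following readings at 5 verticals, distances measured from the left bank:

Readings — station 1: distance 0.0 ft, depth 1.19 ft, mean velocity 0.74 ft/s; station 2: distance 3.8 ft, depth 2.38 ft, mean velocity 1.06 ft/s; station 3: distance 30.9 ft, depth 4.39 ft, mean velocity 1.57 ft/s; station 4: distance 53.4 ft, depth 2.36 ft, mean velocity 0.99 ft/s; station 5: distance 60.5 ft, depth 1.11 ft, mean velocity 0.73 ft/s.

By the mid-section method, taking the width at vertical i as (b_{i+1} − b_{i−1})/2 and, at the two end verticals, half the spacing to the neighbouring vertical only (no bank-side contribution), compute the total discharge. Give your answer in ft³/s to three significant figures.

w_1 = (3.8 − 0.0)/2 = 1.9 ft; q_1 = 0.74 × 1.19 × 1.9 = 1.673 ft³/s
w_2 = (30.9 − 0.0)/2 = 15.45 ft; q_2 = 1.06 × 2.38 × 15.45 = 38.98 ft³/s
w_3 = (53.4 − 3.8)/2 = 24.8 ft; q_3 = 1.57 × 4.39 × 24.8 = 170.9 ft³/s
w_4 = (60.5 − 30.9)/2 = 14.8 ft; q_4 = 0.99 × 2.36 × 14.8 = 34.58 ft³/s
w_5 = (60.5 − 53.4)/2 = 3.55 ft; q_5 = 0.73 × 1.11 × 3.55 = 2.877 ft³/s
Q = Σ qᵢ = 249.0 ft³/s

249 ft³/s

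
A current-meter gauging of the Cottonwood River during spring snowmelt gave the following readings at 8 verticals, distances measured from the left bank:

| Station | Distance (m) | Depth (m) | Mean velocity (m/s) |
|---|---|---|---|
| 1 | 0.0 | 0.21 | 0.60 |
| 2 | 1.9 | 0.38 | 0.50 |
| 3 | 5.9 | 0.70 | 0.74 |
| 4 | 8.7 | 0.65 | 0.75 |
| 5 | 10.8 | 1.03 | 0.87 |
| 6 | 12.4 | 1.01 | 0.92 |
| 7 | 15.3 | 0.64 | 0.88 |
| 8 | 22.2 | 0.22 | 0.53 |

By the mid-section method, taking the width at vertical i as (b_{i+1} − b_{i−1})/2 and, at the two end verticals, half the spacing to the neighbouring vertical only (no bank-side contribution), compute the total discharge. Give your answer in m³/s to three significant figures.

10.5 m³/s

w_1 = (1.9 − 0.0)/2 = 0.95 m; q_1 = 0.60 × 0.21 × 0.95 = 0.1197 m³/s
w_2 = (5.9 − 0.0)/2 = 2.95 m; q_2 = 0.50 × 0.38 × 2.95 = 0.5605 m³/s
w_3 = (8.7 − 1.9)/2 = 3.4 m; q_3 = 0.74 × 0.70 × 3.4 = 1.761 m³/s
w_4 = (10.8 − 5.9)/2 = 2.45 m; q_4 = 0.75 × 0.65 × 2.45 = 1.194 m³/s
w_5 = (12.4 − 8.7)/2 = 1.85 m; q_5 = 0.87 × 1.03 × 1.85 = 1.658 m³/s
w_6 = (15.3 − 10.8)/2 = 2.25 m; q_6 = 0.92 × 1.01 × 2.25 = 2.091 m³/s
w_7 = (22.2 − 12.4)/2 = 4.9 m; q_7 = 0.88 × 0.64 × 4.9 = 2.760 m³/s
w_8 = (22.2 − 15.3)/2 = 3.45 m; q_8 = 0.53 × 0.22 × 3.45 = 0.4023 m³/s
Q = Σ qᵢ = 10.55 m³/s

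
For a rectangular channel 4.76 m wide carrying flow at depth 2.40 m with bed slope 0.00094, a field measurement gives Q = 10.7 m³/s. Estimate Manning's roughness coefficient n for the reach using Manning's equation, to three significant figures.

0.0369

A = b·y = 4.76 × 2.40 = 11.42 m²
P = b + 2y = 4.76 + 2×2.40 = 9.560 m
R = A/P = 11.42/9.560 = 1.195 m
n = (1/Q)·A·R^(2/3)·S^(1/2) = (1/10.7) × 11.42 × 1.126 × 0.03066 = 0.03686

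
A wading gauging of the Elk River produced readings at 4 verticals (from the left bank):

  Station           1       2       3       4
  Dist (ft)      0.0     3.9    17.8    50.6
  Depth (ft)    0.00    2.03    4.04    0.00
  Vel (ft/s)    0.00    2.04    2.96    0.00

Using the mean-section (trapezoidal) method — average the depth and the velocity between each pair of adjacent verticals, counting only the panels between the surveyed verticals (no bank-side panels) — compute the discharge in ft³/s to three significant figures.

208 ft³/s

Panel 1-2: Δb = 3.9 ft, d̄ = (0.00+2.03)/2 = 1.015, v̄ = (0.00+2.04)/2 = 1.02 → q = 3.9×1.015×1.02 = 4.038 ft³/s
Panel 2-3: Δb = 13.9 ft, d̄ = (2.03+4.04)/2 = 3.035, v̄ = (2.04+2.96)/2 = 2.5 → q = 13.9×3.035×2.5 = 105.5 ft³/s
Panel 3-4: Δb = 32.8 ft, d̄ = (4.04+0.00)/2 = 2.02, v̄ = (2.96+0.00)/2 = 1.48 → q = 32.8×2.02×1.48 = 98.06 ft³/s
Q = Σ q = 207.6 ft³/s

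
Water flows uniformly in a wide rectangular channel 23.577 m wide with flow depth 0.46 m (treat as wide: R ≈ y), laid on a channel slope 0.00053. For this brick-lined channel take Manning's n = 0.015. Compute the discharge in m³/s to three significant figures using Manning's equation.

9.92 m³/s

A = b·y = 23.577 × 0.46 = 10.85 m²
Wide channel: R ≈ y = 0.46 m
Q = (1/n)·A·R^(2/3)·S^(1/2) = (1/0.015) × 10.85 × 0.4600^(2/3) × 0.00053^(1/2) = 9.919 m³/s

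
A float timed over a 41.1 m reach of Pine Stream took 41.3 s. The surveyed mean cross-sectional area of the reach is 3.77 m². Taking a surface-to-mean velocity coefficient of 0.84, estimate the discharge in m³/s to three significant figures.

v_surface = L / t̄ = 41.1 / 41.3 = 0.9952 m/s
v_mean = 0.84 × 0.9952 = 0.8359 m/s
Q = A × v_mean = 3.77 × 0.8359 = 3.151 m³/s

3.15 m³/s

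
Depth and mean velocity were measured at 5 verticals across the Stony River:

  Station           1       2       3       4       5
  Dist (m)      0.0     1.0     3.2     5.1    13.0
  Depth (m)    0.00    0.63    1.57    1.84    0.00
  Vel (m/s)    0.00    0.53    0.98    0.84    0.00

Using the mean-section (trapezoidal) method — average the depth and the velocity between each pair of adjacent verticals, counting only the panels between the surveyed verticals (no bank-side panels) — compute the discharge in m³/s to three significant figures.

Panel 1-2: Δb = 1 m, d̄ = (0.00+0.63)/2 = 0.315, v̄ = (0.00+0.53)/2 = 0.265 → q = 1×0.315×0.265 = 0.08348 m³/s
Panel 2-3: Δb = 2.2 m, d̄ = (0.63+1.57)/2 = 1.1, v̄ = (0.53+0.98)/2 = 0.755 → q = 2.2×1.1×0.755 = 1.827 m³/s
Panel 3-4: Δb = 1.9 m, d̄ = (1.57+1.84)/2 = 1.705, v̄ = (0.98+0.84)/2 = 0.91 → q = 1.9×1.705×0.91 = 2.948 m³/s
Panel 4-5: Δb = 7.9 m, d̄ = (1.84+0.00)/2 = 0.92, v̄ = (0.84+0.00)/2 = 0.42 → q = 7.9×0.92×0.42 = 3.053 m³/s
Q = Σ q = 7.911 m³/s

7.91 m³/s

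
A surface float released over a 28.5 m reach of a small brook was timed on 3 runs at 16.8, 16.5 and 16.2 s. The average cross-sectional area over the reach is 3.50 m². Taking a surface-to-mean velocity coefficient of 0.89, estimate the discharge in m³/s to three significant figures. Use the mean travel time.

5.38 m³/s

t̄ = (16.8 + 16.5 + 16.2) / 3 = 16.5 s
v_surface = L / t̄ = 28.5 / 16.5 = 1.727 m/s
v_mean = 0.89 × 1.727 = 1.537 m/s
Q = A × v_mean = 3.50 × 1.537 = 5.380 m³/s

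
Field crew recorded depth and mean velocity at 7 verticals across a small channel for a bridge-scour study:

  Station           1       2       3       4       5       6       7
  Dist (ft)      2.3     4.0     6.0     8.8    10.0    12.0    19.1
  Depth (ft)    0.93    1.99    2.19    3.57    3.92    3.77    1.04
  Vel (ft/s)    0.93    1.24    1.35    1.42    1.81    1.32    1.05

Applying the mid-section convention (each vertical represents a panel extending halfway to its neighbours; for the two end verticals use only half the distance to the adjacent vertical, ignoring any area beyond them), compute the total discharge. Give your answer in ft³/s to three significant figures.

w_1 = (4.0 − 2.3)/2 = 0.85 ft; q_1 = 0.93 × 0.93 × 0.85 = 0.7352 ft³/s
w_2 = (6.0 − 2.3)/2 = 1.85 ft; q_2 = 1.24 × 1.99 × 1.85 = 4.565 ft³/s
w_3 = (8.8 − 4.0)/2 = 2.4 ft; q_3 = 1.35 × 2.19 × 2.4 = 7.096 ft³/s
w_4 = (10.0 − 6.0)/2 = 2 ft; q_4 = 1.42 × 3.57 × 2 = 10.14 ft³/s
w_5 = (12.0 − 8.8)/2 = 1.6 ft; q_5 = 1.81 × 3.92 × 1.6 = 11.35 ft³/s
w_6 = (19.1 − 10.0)/2 = 4.55 ft; q_6 = 1.32 × 3.77 × 4.55 = 22.64 ft³/s
w_7 = (19.1 − 12.0)/2 = 3.55 ft; q_7 = 1.05 × 1.04 × 3.55 = 3.877 ft³/s
Q = Σ qᵢ = 60.41 ft³/s

60.4 ft³/s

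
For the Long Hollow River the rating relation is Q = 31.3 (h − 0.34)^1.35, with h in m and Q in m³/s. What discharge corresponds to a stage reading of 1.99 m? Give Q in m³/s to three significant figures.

61.5 m³/s

Q = 31.3 × (1.99 − 0.34)^1.35 = 31.3 × 1.65^1.35 = 61.54 m³/s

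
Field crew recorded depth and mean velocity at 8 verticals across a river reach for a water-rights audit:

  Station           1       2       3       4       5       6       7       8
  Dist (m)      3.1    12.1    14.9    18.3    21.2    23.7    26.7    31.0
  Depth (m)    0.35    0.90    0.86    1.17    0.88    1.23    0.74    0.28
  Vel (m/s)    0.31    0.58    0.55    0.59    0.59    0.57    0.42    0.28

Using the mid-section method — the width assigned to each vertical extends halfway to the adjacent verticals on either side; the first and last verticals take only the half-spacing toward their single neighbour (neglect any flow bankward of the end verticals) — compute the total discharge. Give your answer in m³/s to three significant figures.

11.8 m³/s

w_1 = (12.1 − 3.1)/2 = 4.5 m; q_1 = 0.31 × 0.35 × 4.5 = 0.4883 m³/s
w_2 = (14.9 − 3.1)/2 = 5.9 m; q_2 = 0.58 × 0.90 × 5.9 = 3.080 m³/s
w_3 = (18.3 − 12.1)/2 = 3.1 m; q_3 = 0.55 × 0.86 × 3.1 = 1.466 m³/s
w_4 = (21.2 − 14.9)/2 = 3.15 m; q_4 = 0.59 × 1.17 × 3.15 = 2.174 m³/s
w_5 = (23.7 − 18.3)/2 = 2.7 m; q_5 = 0.59 × 0.88 × 2.7 = 1.402 m³/s
w_6 = (26.7 − 21.2)/2 = 2.75 m; q_6 = 0.57 × 1.23 × 2.75 = 1.928 m³/s
w_7 = (31.0 − 23.7)/2 = 3.65 m; q_7 = 0.42 × 0.74 × 3.65 = 1.134 m³/s
w_8 = (31.0 − 26.7)/2 = 2.15 m; q_8 = 0.28 × 0.28 × 2.15 = 0.1686 m³/s
Q = Σ qᵢ = 11.84 m³/s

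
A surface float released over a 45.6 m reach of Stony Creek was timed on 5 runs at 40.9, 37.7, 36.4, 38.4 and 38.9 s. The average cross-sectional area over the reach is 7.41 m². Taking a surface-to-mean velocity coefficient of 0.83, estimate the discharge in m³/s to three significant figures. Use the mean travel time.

7.29 m³/s

t̄ = (40.9 + 37.7 + 36.4 + 38.4 + 38.9) / 5 = 38.46 s
v_surface = L / t̄ = 45.6 / 38.46 = 1.186 m/s
v_mean = 0.83 × 1.186 = 0.9841 m/s
Q = A × v_mean = 7.41 × 0.9841 = 7.292 m³/s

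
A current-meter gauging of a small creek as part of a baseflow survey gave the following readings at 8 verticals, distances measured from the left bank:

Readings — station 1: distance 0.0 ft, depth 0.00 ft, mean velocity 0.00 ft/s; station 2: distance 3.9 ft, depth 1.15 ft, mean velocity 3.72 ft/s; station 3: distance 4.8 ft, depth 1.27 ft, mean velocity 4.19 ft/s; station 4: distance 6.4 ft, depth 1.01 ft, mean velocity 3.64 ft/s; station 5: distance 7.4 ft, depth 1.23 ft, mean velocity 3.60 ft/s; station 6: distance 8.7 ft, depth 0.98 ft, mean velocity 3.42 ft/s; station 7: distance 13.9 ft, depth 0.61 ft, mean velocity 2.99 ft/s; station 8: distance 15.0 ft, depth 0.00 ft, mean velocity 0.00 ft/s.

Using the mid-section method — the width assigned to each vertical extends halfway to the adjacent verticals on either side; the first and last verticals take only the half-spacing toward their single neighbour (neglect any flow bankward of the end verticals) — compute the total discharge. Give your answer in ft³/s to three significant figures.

w_2 = (4.8 − 0.0)/2 = 2.4 ft; q_2 = 3.72 × 1.15 × 2.4 = 10.27 ft³/s
w_3 = (6.4 − 3.9)/2 = 1.25 ft; q_3 = 4.19 × 1.27 × 1.25 = 6.652 ft³/s
w_4 = (7.4 − 4.8)/2 = 1.3 ft; q_4 = 3.64 × 1.01 × 1.3 = 4.779 ft³/s
w_5 = (8.7 − 6.4)/2 = 1.15 ft; q_5 = 3.60 × 1.23 × 1.15 = 5.092 ft³/s
w_6 = (13.9 − 7.4)/2 = 3.25 ft; q_6 = 3.42 × 0.98 × 3.25 = 10.89 ft³/s
w_7 = (15.0 − 8.7)/2 = 3.15 ft; q_7 = 2.99 × 0.61 × 3.15 = 5.745 ft³/s
Stations 1, 8 contribute zero (depth or velocity is 0).
Q = Σ qᵢ = 43.43 ft³/s

43.4 ft³/s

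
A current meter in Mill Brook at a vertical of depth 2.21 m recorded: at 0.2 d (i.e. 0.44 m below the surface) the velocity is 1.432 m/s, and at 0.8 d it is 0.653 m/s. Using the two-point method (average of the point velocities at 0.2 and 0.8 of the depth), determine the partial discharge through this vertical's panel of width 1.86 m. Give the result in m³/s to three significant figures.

4.29 m³/s

v̄ = (1.432 + 0.653) / 2 = 1.043 m/s
q = v̄ × d × w = 1.043 × 2.21 × 1.86 = 4.285 m³/s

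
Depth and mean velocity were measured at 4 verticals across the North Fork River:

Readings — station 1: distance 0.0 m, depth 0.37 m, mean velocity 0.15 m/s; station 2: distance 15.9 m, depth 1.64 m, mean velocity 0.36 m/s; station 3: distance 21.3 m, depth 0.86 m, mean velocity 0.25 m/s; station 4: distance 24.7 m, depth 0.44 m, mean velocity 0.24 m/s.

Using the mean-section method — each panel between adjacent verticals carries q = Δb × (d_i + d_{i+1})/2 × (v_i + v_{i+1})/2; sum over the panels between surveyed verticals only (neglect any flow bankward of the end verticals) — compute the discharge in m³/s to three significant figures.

Panel 1-2: Δb = 15.9 m, d̄ = (0.37+1.64)/2 = 1.005, v̄ = (0.15+0.36)/2 = 0.255 → q = 15.9×1.005×0.255 = 4.075 m³/s
Panel 2-3: Δb = 5.4 m, d̄ = (1.64+0.86)/2 = 1.25, v̄ = (0.36+0.25)/2 = 0.305 → q = 5.4×1.25×0.305 = 2.059 m³/s
Panel 3-4: Δb = 3.4 m, d̄ = (0.86+0.44)/2 = 0.65, v̄ = (0.25+0.24)/2 = 0.245 → q = 3.4×0.65×0.245 = 0.5415 m³/s
Q = Σ q = 6.675 m³/s

6.67 m³/s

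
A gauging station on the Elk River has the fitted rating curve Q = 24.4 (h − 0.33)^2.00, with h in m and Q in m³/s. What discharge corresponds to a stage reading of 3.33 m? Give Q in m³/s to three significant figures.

220 m³/s

Q = 24.4 × (3.33 − 0.33)^2.00 = 24.4 × 3^2.00 = 219.6 m³/s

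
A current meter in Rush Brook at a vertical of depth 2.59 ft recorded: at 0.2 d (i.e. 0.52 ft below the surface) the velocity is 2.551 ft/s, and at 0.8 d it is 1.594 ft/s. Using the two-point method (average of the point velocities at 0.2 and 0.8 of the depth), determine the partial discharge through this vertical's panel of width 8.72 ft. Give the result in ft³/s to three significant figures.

v̄ = (2.551 + 1.594) / 2 = 2.073 ft/s
q = v̄ × d × w = 2.073 × 2.59 × 8.72 = 46.81 ft³/s

46.8 ft³/s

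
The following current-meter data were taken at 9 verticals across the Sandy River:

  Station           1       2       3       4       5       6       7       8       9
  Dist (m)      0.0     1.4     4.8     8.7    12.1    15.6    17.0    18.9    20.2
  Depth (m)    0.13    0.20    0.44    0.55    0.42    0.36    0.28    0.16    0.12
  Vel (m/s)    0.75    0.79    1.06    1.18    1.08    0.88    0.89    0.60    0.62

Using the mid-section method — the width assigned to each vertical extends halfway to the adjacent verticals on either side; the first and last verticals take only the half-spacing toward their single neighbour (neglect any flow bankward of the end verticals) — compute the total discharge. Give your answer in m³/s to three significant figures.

w_1 = (1.4 − 0.0)/2 = 0.7 m; q_1 = 0.75 × 0.13 × 0.7 = 0.06825 m³/s
w_2 = (4.8 − 0.0)/2 = 2.4 m; q_2 = 0.79 × 0.20 × 2.4 = 0.3792 m³/s
w_3 = (8.7 − 1.4)/2 = 3.65 m; q_3 = 1.06 × 0.44 × 3.65 = 1.702 m³/s
w_4 = (12.1 − 4.8)/2 = 3.65 m; q_4 = 1.18 × 0.55 × 3.65 = 2.369 m³/s
w_5 = (15.6 − 8.7)/2 = 3.45 m; q_5 = 1.08 × 0.42 × 3.45 = 1.565 m³/s
w_6 = (17.0 − 12.1)/2 = 2.45 m; q_6 = 0.88 × 0.36 × 2.45 = 0.7762 m³/s
w_7 = (18.9 − 15.6)/2 = 1.65 m; q_7 = 0.89 × 0.28 × 1.65 = 0.4112 m³/s
w_8 = (20.2 − 17.0)/2 = 1.6 m; q_8 = 0.60 × 0.16 × 1.6 = 0.1536 m³/s
w_9 = (20.2 − 18.9)/2 = 0.65 m; q_9 = 0.62 × 0.12 × 0.65 = 0.04836 m³/s
Q = Σ qᵢ = 7.473 m³/s

7.47 m³/s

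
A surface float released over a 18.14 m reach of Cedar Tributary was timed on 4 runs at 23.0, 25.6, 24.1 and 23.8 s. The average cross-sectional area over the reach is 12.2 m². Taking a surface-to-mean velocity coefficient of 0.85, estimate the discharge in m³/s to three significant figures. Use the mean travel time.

t̄ = (23.0 + 25.6 + 24.1 + 23.8) / 4 = 24.125 s
v_surface = L / t̄ = 18.14 / 24.125 = 0.7519 m/s
v_mean = 0.85 × 0.7519 = 0.6391 m/s
Q = A × v_mean = 12.2 × 0.6391 = 7.797 m³/s

7.80 m³/s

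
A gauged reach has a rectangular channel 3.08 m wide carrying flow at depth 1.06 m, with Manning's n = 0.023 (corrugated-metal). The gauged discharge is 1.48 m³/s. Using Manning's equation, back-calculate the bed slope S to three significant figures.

0.000202

A = b·y = 3.08 × 1.06 = 3.265 m²
P = b + 2y = 3.08 + 2×1.06 = 5.200 m
R = A/P = 3.265/5.200 = 0.6278 m
S = (Q·n / (1·A·R^(2/3)))² = (1.48×0.023 / (1×3.265×0.7332))² = 0.0002022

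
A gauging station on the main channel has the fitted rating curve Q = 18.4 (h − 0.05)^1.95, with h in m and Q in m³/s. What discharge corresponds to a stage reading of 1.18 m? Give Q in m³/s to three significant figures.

Q = 18.4 × (1.18 − 0.05)^1.95 = 18.4 × 1.13^1.95 = 23.35 m³/s

23.4 m³/s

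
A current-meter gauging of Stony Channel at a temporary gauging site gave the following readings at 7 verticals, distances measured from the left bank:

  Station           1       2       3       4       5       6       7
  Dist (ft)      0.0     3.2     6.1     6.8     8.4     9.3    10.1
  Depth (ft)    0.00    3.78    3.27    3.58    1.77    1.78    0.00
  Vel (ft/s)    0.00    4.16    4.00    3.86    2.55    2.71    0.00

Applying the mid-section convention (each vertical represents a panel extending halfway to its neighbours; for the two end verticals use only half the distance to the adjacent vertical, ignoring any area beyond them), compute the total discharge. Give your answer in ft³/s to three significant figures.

w_2 = (6.1 − 0.0)/2 = 3.05 ft; q_2 = 4.16 × 3.78 × 3.05 = 47.96 ft³/s
w_3 = (6.8 − 3.2)/2 = 1.8 ft; q_3 = 4.00 × 3.27 × 1.8 = 23.54 ft³/s
w_4 = (8.4 − 6.1)/2 = 1.15 ft; q_4 = 3.86 × 3.58 × 1.15 = 15.89 ft³/s
w_5 = (9.3 − 6.8)/2 = 1.25 ft; q_5 = 2.55 × 1.77 × 1.25 = 5.642 ft³/s
w_6 = (10.1 − 8.4)/2 = 0.85 ft; q_6 = 2.71 × 1.78 × 0.85 = 4.100 ft³/s
Stations 1, 7 contribute zero (depth or velocity is 0).
Q = Σ qᵢ = 97.14 ft³/s

97.1 ft³/s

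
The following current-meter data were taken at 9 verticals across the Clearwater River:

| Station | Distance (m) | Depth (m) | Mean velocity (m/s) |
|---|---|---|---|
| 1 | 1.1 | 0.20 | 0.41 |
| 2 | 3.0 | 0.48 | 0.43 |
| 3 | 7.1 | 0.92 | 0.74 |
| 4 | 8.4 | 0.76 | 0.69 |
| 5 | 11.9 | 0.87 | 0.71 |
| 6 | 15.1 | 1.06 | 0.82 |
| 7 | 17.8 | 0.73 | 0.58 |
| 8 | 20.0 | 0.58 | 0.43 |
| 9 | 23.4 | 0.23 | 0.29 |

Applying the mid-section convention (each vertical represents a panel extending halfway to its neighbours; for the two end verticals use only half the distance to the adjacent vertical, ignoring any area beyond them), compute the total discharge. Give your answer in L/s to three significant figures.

10300 L/s

w_1 = (3.0 − 1.1)/2 = 0.95 m; q_1 = 0.41 × 0.20 × 0.95 = 0.07790 m³/s
w_2 = (7.1 − 1.1)/2 = 3 m; q_2 = 0.43 × 0.48 × 3 = 0.6192 m³/s
w_3 = (8.4 − 3.0)/2 = 2.7 m; q_3 = 0.74 × 0.92 × 2.7 = 1.838 m³/s
w_4 = (11.9 − 7.1)/2 = 2.4 m; q_4 = 0.69 × 0.76 × 2.4 = 1.259 m³/s
w_5 = (15.1 − 8.4)/2 = 3.35 m; q_5 = 0.71 × 0.87 × 3.35 = 2.069 m³/s
w_6 = (17.8 − 11.9)/2 = 2.95 m; q_6 = 0.82 × 1.06 × 2.95 = 2.564 m³/s
w_7 = (20.0 − 15.1)/2 = 2.45 m; q_7 = 0.58 × 0.73 × 2.45 = 1.037 m³/s
w_8 = (23.4 − 17.8)/2 = 2.8 m; q_8 = 0.43 × 0.58 × 2.8 = 0.6983 m³/s
w_9 = (23.4 − 20.0)/2 = 1.7 m; q_9 = 0.29 × 0.23 × 1.7 = 0.1134 m³/s
Q = Σ qᵢ = 10.28 m³/s
= 10.28 × 1000 = 10280 L/s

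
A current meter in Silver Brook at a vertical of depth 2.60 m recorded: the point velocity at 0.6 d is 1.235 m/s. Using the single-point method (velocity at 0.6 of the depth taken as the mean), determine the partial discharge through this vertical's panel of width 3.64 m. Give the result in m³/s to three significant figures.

11.7 m³/s

v̄ = v₀.₆ = 1.235 m/s
q = v̄ × d × w = 1.235 × 2.60 × 3.64 = 11.69 m³/s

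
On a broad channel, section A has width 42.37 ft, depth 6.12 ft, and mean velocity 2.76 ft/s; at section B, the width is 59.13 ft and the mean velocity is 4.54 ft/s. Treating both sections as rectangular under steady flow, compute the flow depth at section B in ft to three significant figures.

2.67 ft

Q = A₁V₁ = (42.37×6.12) × 2.76 = 715.7 ft³/s
d₂ = Q/(b₂ V₂) = 715.7/(59.13×4.54) = 2.666 ft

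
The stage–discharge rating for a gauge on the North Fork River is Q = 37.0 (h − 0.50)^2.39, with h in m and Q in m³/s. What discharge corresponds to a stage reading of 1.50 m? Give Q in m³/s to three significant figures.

Q = 37.0 × (1.50 − 0.50)^2.39 = 37.0 × 1^2.39 = 37.00 m³/s

37.0 m³/s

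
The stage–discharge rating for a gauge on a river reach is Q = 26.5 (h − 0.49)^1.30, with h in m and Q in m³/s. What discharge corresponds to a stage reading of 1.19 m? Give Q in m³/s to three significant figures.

Q = 26.5 × (1.19 − 0.49)^1.30 = 26.5 × 0.7^1.30 = 16.67 m³/s

16.7 m³/s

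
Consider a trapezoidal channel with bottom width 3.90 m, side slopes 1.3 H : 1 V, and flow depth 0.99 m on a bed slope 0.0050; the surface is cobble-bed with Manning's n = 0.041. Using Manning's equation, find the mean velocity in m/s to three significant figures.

1.38 m/s

A = (b + z·y)·y = (3.90 + 1.3×0.99)×0.99 = 5.135 m²
P = b + 2y√(1+z²) = 3.90 + 2×0.99×√(1+1.3²) = 7.147 m
R = A/P = 5.135/7.147 = 0.7185 m
Q = (1/n)·A·R^(2/3)·S^(1/2) = (1/0.041) × 5.135 × 0.7185^(2/3) × 0.0050^(1/2) = 7.104 m³/s
V = Q/A = 7.104/5.135 = 1.383 m/s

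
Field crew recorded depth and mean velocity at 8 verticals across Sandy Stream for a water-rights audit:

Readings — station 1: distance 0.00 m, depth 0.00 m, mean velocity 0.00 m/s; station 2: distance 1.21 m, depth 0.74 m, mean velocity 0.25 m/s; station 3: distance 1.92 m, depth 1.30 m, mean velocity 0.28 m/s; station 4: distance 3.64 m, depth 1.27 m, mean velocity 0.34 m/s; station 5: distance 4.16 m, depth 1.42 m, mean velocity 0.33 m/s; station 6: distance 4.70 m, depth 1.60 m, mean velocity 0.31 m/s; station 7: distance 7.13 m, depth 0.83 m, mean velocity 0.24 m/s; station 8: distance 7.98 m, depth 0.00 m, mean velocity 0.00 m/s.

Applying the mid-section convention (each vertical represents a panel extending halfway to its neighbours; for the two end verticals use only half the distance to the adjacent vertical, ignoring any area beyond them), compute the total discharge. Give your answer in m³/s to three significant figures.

2.42 m³/s

w_2 = (1.92 − 0.00)/2 = 0.96 m; q_2 = 0.25 × 0.74 × 0.96 = 0.1776 m³/s
w_3 = (3.64 − 1.21)/2 = 1.215 m; q_3 = 0.28 × 1.30 × 1.215 = 0.4423 m³/s
w_4 = (4.16 − 1.92)/2 = 1.12 m; q_4 = 0.34 × 1.27 × 1.12 = 0.4836 m³/s
w_5 = (4.70 − 3.64)/2 = 0.53 m; q_5 = 0.33 × 1.42 × 0.53 = 0.2484 m³/s
w_6 = (7.13 − 4.16)/2 = 1.485 m; q_6 = 0.31 × 1.60 × 1.485 = 0.7366 m³/s
w_7 = (7.98 − 4.70)/2 = 1.64 m; q_7 = 0.24 × 0.83 × 1.64 = 0.3267 m³/s
Stations 1, 8 contribute zero (depth or velocity is 0).
Q = Σ qᵢ = 2.415 m³/s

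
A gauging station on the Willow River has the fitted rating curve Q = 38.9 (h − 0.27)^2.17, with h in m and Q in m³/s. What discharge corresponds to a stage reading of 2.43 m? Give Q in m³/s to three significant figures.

Q = 38.9 × (2.43 − 0.27)^2.17 = 38.9 × 2.16^2.17 = 206.9 m³/s

207 m³/s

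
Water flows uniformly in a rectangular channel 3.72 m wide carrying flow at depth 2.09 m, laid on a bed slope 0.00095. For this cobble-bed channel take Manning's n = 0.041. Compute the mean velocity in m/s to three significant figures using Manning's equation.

A = b·y = 3.72 × 2.09 = 7.775 m²
P = b + 2y = 3.72 + 2×2.09 = 7.900 m
R = A/P = 7.775/7.900 = 0.9842 m
Q = (1/n)·A·R^(2/3)·S^(1/2) = (1/0.041) × 7.775 × 0.9842^(2/3) × 0.00095^(1/2) = 5.783 m³/s
V = Q/A = 5.783/7.775 = 0.7438 m/s

0.744 m/s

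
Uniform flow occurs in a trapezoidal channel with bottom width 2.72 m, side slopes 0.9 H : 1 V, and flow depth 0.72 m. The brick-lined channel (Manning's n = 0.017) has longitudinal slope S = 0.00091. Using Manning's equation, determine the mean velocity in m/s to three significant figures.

A = (b + z·y)·y = (2.72 + 0.9×0.72)×0.72 = 2.425 m²
P = b + 2y√(1+z²) = 2.72 + 2×0.72×√(1+0.9²) = 4.657 m
R = A/P = 2.425/4.657 = 0.5207 m
Q = (1/n)·A·R^(2/3)·S^(1/2) = (1/0.017) × 2.425 × 0.5207^(2/3) × 0.00091^(1/2) = 2.785 m³/s
V = Q/A = 2.785/2.425 = 1.148 m/s

1.15 m/s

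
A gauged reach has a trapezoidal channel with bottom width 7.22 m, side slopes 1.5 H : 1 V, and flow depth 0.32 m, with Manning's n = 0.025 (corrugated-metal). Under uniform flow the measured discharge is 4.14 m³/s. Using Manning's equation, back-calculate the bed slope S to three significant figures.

0.00902

A = (b + z·y)·y = (7.22 + 1.5×0.32)×0.32 = 2.464 m²
P = b + 2y√(1+z²) = 7.22 + 2×0.32×√(1+1.5²) = 8.374 m
R = A/P = 2.464/8.374 = 0.2943 m
S = (Q·n / (1·A·R^(2/3)))² = (4.14×0.025 / (1×2.464×0.4424))² = 0.009015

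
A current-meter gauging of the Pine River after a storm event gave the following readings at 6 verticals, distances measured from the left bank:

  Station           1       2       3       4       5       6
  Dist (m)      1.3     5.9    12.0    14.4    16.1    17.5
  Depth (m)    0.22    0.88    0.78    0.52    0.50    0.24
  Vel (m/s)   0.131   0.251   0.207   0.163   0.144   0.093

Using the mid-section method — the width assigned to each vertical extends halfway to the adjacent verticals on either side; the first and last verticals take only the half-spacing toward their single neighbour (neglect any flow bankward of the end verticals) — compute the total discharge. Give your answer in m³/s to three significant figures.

2.24 m³/s

w_1 = (5.9 − 1.3)/2 = 2.3 m; q_1 = 0.131 × 0.22 × 2.3 = 0.06629 m³/s
w_2 = (12.0 − 1.3)/2 = 5.35 m; q_2 = 0.251 × 0.88 × 5.35 = 1.182 m³/s
w_3 = (14.4 − 5.9)/2 = 4.25 m; q_3 = 0.207 × 0.78 × 4.25 = 0.6862 m³/s
w_4 = (16.1 − 12.0)/2 = 2.05 m; q_4 = 0.163 × 0.52 × 2.05 = 0.1738 m³/s
w_5 = (17.5 − 14.4)/2 = 1.55 m; q_5 = 0.144 × 0.50 × 1.55 = 0.1116 m³/s
w_6 = (17.5 − 16.1)/2 = 0.7 m; q_6 = 0.093 × 0.24 × 0.7 = 0.01562 m³/s
Q = Σ qᵢ = 2.235 m³/s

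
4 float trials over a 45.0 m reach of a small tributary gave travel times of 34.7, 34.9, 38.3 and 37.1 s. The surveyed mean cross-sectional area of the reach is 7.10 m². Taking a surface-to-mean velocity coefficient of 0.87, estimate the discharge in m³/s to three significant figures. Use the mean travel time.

t̄ = (34.7 + 34.9 + 38.3 + 37.1) / 4 = 36.25 s
v_surface = L / t̄ = 45.0 / 36.25 = 1.241 m/s
v_mean = 0.87 × 1.241 = 1.080 m/s
Q = A × v_mean = 7.10 × 1.080 = 7.668 m³/s

7.67 m³/s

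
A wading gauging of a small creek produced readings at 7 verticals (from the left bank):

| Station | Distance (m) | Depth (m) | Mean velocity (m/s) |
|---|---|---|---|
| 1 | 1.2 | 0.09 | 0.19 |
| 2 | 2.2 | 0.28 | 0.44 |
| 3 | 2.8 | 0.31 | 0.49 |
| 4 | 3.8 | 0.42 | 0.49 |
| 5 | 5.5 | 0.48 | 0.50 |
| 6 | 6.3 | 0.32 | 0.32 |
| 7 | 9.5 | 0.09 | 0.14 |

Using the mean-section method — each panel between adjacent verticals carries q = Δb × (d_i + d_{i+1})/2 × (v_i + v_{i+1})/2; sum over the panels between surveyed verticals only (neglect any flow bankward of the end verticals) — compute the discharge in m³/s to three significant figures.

0.980 m³/s

Panel 1-2: Δb = 1 m, d̄ = (0.09+0.28)/2 = 0.185, v̄ = (0.19+0.44)/2 = 0.315 → q = 1×0.185×0.315 = 0.05828 m³/s
Panel 2-3: Δb = 0.6 m, d̄ = (0.28+0.31)/2 = 0.295, v̄ = (0.44+0.49)/2 = 0.465 → q = 0.6×0.295×0.465 = 0.08231 m³/s
Panel 3-4: Δb = 1 m, d̄ = (0.31+0.42)/2 = 0.365, v̄ = (0.49+0.49)/2 = 0.49 → q = 1×0.365×0.49 = 0.1789 m³/s
Panel 4-5: Δb = 1.7 m, d̄ = (0.42+0.48)/2 = 0.45, v̄ = (0.49+0.50)/2 = 0.495 → q = 1.7×0.45×0.495 = 0.3787 m³/s
Panel 5-6: Δb = 0.8 m, d̄ = (0.48+0.32)/2 = 0.4, v̄ = (0.50+0.32)/2 = 0.41 → q = 0.8×0.4×0.41 = 0.1312 m³/s
Panel 6-7: Δb = 3.2 m, d̄ = (0.32+0.09)/2 = 0.205, v̄ = (0.32+0.14)/2 = 0.23 → q = 3.2×0.205×0.23 = 0.1509 m³/s
Q = Σ q = 0.9802 m³/s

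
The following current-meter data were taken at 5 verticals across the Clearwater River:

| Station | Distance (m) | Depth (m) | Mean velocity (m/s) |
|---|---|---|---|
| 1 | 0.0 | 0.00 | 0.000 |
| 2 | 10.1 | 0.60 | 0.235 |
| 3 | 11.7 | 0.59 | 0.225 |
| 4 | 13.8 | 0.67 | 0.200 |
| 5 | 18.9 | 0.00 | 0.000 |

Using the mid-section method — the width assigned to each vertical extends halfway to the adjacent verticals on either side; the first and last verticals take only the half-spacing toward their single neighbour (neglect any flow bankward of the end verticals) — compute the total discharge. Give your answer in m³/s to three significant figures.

w_2 = (11.7 − 0.0)/2 = 5.85 m; q_2 = 0.235 × 0.60 × 5.85 = 0.8249 m³/s
w_3 = (13.8 − 10.1)/2 = 1.85 m; q_3 = 0.225 × 0.59 × 1.85 = 0.2456 m³/s
w_4 = (18.9 − 11.7)/2 = 3.6 m; q_4 = 0.200 × 0.67 × 3.6 = 0.4824 m³/s
Stations 1, 5 contribute zero (depth or velocity is 0).
Q = Σ qᵢ = 1.553 m³/s

1.55 m³/s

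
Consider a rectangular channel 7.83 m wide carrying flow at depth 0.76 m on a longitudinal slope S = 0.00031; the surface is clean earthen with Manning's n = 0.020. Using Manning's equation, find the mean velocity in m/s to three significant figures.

0.651 m/s

A = b·y = 7.83 × 0.76 = 5.951 m²
P = b + 2y = 7.83 + 2×0.76 = 9.350 m
R = A/P = 5.951/9.350 = 0.6364 m
Q = (1/n)·A·R^(2/3)·S^(1/2) = (1/0.020) × 5.951 × 0.6364^(2/3) × 0.00031^(1/2) = 3.876 m³/s
V = Q/A = 3.876/5.951 = 0.6514 m/s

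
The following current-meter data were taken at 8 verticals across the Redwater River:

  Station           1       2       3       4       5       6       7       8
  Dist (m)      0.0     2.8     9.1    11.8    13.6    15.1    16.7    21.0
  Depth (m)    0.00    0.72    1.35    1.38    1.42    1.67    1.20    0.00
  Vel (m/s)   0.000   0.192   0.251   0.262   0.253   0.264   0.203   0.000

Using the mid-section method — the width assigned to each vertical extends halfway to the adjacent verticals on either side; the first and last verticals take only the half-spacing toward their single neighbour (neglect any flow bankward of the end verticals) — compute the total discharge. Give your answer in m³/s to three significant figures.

4.96 m³/s

w_2 = (9.1 − 0.0)/2 = 4.55 m; q_2 = 0.192 × 0.72 × 4.55 = 0.6290 m³/s
w_3 = (11.8 − 2.8)/2 = 4.5 m; q_3 = 0.251 × 1.35 × 4.5 = 1.525 m³/s
w_4 = (13.6 − 9.1)/2 = 2.25 m; q_4 = 0.262 × 1.38 × 2.25 = 0.8135 m³/s
w_5 = (15.1 − 11.8)/2 = 1.65 m; q_5 = 0.253 × 1.42 × 1.65 = 0.5928 m³/s
w_6 = (16.7 − 13.6)/2 = 1.55 m; q_6 = 0.264 × 1.67 × 1.55 = 0.6834 m³/s
w_7 = (21.0 − 15.1)/2 = 2.95 m; q_7 = 0.203 × 1.20 × 2.95 = 0.7186 m³/s
Stations 1, 8 contribute zero (depth or velocity is 0).
Q = Σ qᵢ = 4.962 m³/s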